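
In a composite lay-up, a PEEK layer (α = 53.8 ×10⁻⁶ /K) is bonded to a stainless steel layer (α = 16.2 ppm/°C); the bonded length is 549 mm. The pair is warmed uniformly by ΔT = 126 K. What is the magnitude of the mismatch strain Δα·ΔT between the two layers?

4.74×10⁻³

Δα = |53.8 − 16.2|×10⁻⁶/K = 37.6×10⁻⁶/K.
Mismatch strain = Δα·ΔT = 37.6×10⁻⁶ × 126.0 = 4.74×10⁻³.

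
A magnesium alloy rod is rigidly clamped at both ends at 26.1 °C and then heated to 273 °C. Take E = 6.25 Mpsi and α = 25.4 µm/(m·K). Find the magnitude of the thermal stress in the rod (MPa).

E = 6.25 Mpsi = 43.09 GPa.
ΔT = 246.9 K. Constrained thermal stress σ = E·α·ΔT = 43.09×10³ MPa × 25.4×10⁻⁶ × 246.9 = 270 MPa (compressive).

270 MPa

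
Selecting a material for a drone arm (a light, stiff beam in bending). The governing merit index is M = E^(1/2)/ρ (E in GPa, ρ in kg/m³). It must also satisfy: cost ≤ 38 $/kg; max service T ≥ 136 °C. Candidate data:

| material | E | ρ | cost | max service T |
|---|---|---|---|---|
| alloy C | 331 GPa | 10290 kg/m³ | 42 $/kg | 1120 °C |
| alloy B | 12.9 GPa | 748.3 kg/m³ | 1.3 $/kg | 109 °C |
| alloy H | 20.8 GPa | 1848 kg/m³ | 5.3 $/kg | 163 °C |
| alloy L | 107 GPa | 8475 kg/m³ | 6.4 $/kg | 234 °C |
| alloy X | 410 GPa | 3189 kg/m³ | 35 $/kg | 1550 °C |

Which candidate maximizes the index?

Screen on constraints: cost ≤ 38 $/kg; max service T ≥ 136 °C. Survivors: alloy H, alloy L, alloy X.
Computing M directly (units already consistent):
  alloy X: M = 6.35×10⁻³
  alloy H: M = 2.47×10⁻³
  alloy L: M = 1.22×10⁻³
Highest index: alloy X.

alloy X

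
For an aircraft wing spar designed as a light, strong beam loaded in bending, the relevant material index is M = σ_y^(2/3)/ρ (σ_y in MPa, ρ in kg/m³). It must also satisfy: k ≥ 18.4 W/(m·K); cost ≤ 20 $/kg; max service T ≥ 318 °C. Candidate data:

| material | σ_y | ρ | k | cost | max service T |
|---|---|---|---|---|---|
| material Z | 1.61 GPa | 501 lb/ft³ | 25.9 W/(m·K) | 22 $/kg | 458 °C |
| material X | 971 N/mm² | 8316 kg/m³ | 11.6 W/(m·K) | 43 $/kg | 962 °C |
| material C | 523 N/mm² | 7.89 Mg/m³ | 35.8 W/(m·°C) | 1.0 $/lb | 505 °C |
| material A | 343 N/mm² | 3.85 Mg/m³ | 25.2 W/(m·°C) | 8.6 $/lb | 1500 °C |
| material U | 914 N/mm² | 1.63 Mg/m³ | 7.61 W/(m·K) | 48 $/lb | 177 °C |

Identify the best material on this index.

Screen on constraints: k ≥ 18.4 W/(m·K); cost ≤ 20 $/kg; max service T ≥ 318 °C. Survivors: material C, material A.
Convert each candidate to consistent units, then evaluate M:
  material C: σ_y = 523.0 MPa, ρ = 7890 kg/m³
  material A: σ_y = 343.0 MPa, ρ = 3850 kg/m³
  material A: M = 12.7×10⁻³
  material C: M = 8.23×10⁻³
Highest index: material A.

material A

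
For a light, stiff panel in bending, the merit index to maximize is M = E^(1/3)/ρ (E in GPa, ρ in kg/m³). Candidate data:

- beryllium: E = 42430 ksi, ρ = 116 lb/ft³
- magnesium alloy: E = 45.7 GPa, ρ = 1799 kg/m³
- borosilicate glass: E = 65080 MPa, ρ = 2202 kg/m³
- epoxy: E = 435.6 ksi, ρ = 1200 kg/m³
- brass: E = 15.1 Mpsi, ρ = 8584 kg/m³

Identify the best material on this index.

After converting to SI:
  beryllium: E = 292.5 GPa, ρ = 1858 kg/m³
  magnesium alloy: E = 45.70 GPa, ρ = 1799 kg/m³
  borosilicate glass: E = 65.08 GPa, ρ = 2202 kg/m³
  epoxy: E = 3.003 GPa, ρ = 1200 kg/m³
  brass: E = 104.1 GPa, ρ = 8584 kg/m³
  beryllium: M = 3.57×10⁻³
  magnesium alloy: M = 1.99×10⁻³
  borosilicate glass: M = 1.83×10⁻³
  epoxy: M = 1.20×10⁻³
  brass: M = 0.548×10⁻³
Beryllium has the largest M.

beryllium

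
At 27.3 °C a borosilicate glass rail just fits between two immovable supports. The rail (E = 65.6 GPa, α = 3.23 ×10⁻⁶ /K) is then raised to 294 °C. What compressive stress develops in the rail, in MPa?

ΔT = 266.7 K. Constrained thermal stress σ = E·α·ΔT = 65.60×10³ MPa × 3.23×10⁻⁶ × 266.7 = 56.5 MPa (compressive).

56.5 MPa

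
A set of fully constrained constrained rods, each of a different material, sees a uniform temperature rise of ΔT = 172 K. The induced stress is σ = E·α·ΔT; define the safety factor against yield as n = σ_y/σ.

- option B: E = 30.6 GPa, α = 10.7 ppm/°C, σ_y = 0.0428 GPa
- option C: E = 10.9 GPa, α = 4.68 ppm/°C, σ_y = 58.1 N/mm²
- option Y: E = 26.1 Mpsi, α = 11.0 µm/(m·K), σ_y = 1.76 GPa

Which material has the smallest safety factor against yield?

Per material, after unit conversion:
  option B: E = 30.60, α = 10.7, σ_y = 42.80 → σ = 56.3 MPa, n = 0.760
  option C: E = 10.90, α = 4.68, σ_y = 58.10 → σ = 8.77 MPa, n = 6.62
  option Y: E = 180.0, α = 11.0, σ_y = 1760 → σ = 340 MPa, n = 5.17
Option B has the lowest safety factor, n = 0.760.

option B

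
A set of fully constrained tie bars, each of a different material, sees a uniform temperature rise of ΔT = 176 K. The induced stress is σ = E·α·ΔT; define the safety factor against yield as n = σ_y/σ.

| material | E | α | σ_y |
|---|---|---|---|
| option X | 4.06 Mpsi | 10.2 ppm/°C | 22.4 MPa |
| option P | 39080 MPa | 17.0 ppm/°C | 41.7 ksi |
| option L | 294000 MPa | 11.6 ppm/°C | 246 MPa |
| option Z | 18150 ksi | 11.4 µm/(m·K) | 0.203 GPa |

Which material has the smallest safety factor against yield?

With everything in SI (GPa, ×10⁻⁶/K, MPa):
  option X: E = 27.99, α = 10.2, σ_y = 22.40 → σ = 50.3 MPa, n = 0.446
  option P: E = 39.08, α = 17.0, σ_y = 287.5 → σ = 117 MPa, n = 2.46
  option L: E = 294.0, α = 11.6, σ_y = 246.0 → σ = 600 MPa, n = 0.410
  option Z: E = 125.1, α = 11.4, σ_y = 203.0 → σ = 251 MPa, n = 0.809
Option L has the lowest safety factor, n = 0.410.

option L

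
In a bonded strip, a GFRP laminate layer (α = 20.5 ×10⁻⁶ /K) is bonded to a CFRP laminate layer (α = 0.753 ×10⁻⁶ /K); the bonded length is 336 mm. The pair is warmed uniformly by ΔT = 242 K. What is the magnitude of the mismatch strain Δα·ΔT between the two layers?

Δα = |20.5 − 0.753|×10⁻⁶/K = 19.7×10⁻⁶/K.
Mismatch strain = Δα·ΔT = 19.7×10⁻⁶ × 242.0 = 4.78×10⁻³.

4.78×10⁻³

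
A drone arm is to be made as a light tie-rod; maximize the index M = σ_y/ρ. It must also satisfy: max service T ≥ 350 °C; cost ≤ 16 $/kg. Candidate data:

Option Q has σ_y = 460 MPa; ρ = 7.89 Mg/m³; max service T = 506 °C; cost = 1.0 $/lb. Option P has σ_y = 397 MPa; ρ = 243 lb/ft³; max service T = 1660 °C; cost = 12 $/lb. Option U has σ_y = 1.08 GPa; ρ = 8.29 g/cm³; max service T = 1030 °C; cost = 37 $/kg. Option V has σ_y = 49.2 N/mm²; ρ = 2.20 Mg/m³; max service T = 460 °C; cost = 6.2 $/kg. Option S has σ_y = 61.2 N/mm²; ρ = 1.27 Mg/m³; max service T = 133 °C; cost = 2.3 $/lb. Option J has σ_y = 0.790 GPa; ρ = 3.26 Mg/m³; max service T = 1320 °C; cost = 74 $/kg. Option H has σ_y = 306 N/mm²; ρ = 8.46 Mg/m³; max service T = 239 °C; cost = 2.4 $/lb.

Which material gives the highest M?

option Q

Screen on constraints: max service T ≥ 350 °C; cost ≤ 16 $/kg. Survivors: option Q, option V.
Putting every candidate on a common basis:
  option Q: σ_y = 460.0 MPa, ρ = 7890 kg/m³
  option V: σ_y = 49.20 MPa, ρ = 2200 kg/m³
  option Q: M = 58.3 kN·m/kg
  option V: M = 22.4 kN·m/kg
Option Q has the largest M.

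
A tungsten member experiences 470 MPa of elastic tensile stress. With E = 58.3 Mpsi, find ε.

1.17×10⁻³

E = 58.3 Mpsi = 402.0 GPa = 402000 MPa.
ε = σ/E = 470 / 402000 = 1.17×10⁻³.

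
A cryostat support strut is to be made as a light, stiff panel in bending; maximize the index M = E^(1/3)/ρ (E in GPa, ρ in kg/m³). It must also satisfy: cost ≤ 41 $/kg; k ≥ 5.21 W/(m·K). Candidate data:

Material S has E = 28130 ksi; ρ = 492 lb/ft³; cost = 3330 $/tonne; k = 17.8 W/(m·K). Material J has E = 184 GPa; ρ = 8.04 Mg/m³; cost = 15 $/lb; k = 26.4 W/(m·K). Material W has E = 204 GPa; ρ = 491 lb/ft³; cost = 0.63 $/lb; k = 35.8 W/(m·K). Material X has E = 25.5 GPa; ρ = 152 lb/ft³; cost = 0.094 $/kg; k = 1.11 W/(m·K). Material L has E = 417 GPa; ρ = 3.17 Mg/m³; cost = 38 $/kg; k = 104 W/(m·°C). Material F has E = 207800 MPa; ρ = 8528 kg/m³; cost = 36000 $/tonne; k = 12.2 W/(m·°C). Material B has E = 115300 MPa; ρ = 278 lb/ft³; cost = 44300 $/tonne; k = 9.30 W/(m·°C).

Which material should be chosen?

material L

Screen on constraints: cost ≤ 41 $/kg; k ≥ 5.21 W/(m·K). Survivors: material S, material J, material W, material L, material F.
Normalizing units and computing the index:
  material S: E = 193.9 GPa, ρ = 7881 kg/m³
  material J: E = 184.0 GPa, ρ = 8040 kg/m³
  material W: E = 204.0 GPa, ρ = 7865 kg/m³
  material L: E = 417.0 GPa, ρ = 3170 kg/m³
  material F: E = 207.8 GPa, ρ = 8528 kg/m³
  material L: M = 2.36×10⁻³
  material W: M = 0.748×10⁻³
  material S: M = 0.734×10⁻³
  material J: M = 0.707×10⁻³
  material F: M = 0.695×10⁻³
Highest index: material L.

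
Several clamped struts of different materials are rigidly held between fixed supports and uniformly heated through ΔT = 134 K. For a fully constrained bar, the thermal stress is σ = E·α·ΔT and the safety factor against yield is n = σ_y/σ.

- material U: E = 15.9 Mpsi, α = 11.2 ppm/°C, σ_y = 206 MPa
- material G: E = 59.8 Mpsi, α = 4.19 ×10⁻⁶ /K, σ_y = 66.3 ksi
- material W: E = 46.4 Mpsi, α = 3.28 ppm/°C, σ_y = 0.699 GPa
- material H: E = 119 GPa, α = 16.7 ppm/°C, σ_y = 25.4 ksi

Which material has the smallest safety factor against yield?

material H

In consistent units (E in GPa, α in ×10⁻⁶/K, σ_y in MPa):
  material U: E = 109.6, α = 11.2, σ_y = 206.0 → σ = 165 MPa, n = 1.25
  material G: E = 412.3, α = 4.19, σ_y = 457.1 → σ = 231 MPa, n = 1.97
  material W: E = 319.9, α = 3.28, σ_y = 699.0 → σ = 141 MPa, n = 4.97
  material H: E = 119.0, α = 16.7, σ_y = 175.1 → σ = 266 MPa, n = 0.658
Material H has the lowest safety factor, n = 0.658.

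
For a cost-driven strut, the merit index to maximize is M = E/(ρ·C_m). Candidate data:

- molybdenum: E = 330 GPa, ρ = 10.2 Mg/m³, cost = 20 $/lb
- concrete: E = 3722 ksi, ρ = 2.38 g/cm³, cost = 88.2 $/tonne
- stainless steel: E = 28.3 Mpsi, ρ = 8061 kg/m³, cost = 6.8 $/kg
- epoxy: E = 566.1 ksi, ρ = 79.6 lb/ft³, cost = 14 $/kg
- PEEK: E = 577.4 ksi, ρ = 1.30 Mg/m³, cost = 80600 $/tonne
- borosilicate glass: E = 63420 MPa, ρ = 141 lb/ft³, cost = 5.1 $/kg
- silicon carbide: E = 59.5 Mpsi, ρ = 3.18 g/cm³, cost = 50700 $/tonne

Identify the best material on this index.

Putting every candidate on a common basis:
  molybdenum: E = 330.0 GPa, ρ = 10200 kg/m³, cost = 44.09 $/kg
  concrete: E = 25.66 GPa, ρ = 2380 kg/m³, cost = 0.08820 $/kg
  stainless steel: E = 195.1 GPa, ρ = 8061 kg/m³, cost = 6.800 $/kg
  epoxy: E = 3.903 GPa, ρ = 1275 kg/m³, cost = 14.00 $/kg
  PEEK: E = 3.981 GPa, ρ = 1300 kg/m³, cost = 80.60 $/kg
  borosilicate glass: E = 63.42 GPa, ρ = 2259 kg/m³, cost = 5.100 $/kg
  silicon carbide: E = 410.2 GPa, ρ = 3180 kg/m³, cost = 50.70 $/kg
  concrete: M = 122 MN·m per $
  borosilicate glass: M = 5.51 MN·m per $
  stainless steel: M = 3.56 MN·m per $
  silicon carbide: M = 2.54 MN·m per $
  molybdenum: M = 0.734 MN·m per $
  epoxy: M = 0.219 MN·m per $
  PEEK: M = 0.0380 MN·m per $
The maximum is for concrete.

concrete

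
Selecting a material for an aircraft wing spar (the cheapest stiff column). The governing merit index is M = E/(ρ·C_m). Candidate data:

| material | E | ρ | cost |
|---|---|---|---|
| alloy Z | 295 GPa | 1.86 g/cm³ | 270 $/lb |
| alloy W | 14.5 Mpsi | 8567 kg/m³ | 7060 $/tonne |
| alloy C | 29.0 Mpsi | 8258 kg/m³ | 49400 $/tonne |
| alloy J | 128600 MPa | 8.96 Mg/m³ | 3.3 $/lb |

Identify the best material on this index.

After converting to SI:
  alloy Z: E = 295.0 GPa, ρ = 1860 kg/m³, cost = 595.2 $/kg
  alloy W: E = 99.97 GPa, ρ = 8567 kg/m³, cost = 7.060 $/kg
  alloy C: E = 199.9 GPa, ρ = 8258 kg/m³, cost = 49.40 $/kg
  alloy J: E = 128.6 GPa, ρ = 8960 kg/m³, cost = 7.275 $/kg
  alloy J: M = 1.97 MN·m per $
  alloy W: M = 1.65 MN·m per $
  alloy C: M = 0.490 MN·m per $
  alloy Z: M = 0.266 MN·m per $
Alloy J ranks first.

alloy J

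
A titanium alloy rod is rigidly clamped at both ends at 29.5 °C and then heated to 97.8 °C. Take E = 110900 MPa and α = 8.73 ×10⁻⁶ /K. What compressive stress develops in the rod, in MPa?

66.1 MPa

E = 110900 MPa = 110.9 GPa.
ΔT = 68.30 K. Constrained thermal stress σ = E·α·ΔT = 110.9×10³ MPa × 8.73×10⁻⁶ × 68.30 = 66.1 MPa (compressive).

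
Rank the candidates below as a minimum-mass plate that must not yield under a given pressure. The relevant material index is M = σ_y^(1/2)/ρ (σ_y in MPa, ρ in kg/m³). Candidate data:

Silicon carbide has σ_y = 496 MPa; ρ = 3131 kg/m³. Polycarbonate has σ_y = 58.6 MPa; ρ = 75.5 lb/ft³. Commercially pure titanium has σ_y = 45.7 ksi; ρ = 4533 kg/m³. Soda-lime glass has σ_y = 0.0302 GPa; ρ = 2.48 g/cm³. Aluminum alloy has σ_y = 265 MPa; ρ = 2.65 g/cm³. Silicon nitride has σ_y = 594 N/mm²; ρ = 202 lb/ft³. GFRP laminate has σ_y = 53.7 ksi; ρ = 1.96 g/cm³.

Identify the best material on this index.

GFRP laminate

Normalizing units and computing the index:
  silicon carbide: σ_y = 496.0 MPa, ρ = 3131 kg/m³
  polycarbonate: σ_y = 58.60 MPa, ρ = 1209 kg/m³
  commercially pure titanium: σ_y = 315.1 MPa, ρ = 4533 kg/m³
  soda-lime glass: σ_y = 30.20 MPa, ρ = 2480 kg/m³
  aluminum alloy: σ_y = 265.0 MPa, ρ = 2650 kg/m³
  silicon nitride: σ_y = 594.0 MPa, ρ = 3236 kg/m³
  GFRP laminate: σ_y = 370.2 MPa, ρ = 1960 kg/m³
  GFRP laminate: M = 9.82×10⁻³
  silicon nitride: M = 7.53×10⁻³
  silicon carbide: M = 7.11×10⁻³
  polycarbonate: M = 6.33×10⁻³
  aluminum alloy: M = 6.14×10⁻³
  commercially pure titanium: M = 3.92×10⁻³
  soda-lime glass: M = 2.22×10⁻³
GFRP laminate has the largest M.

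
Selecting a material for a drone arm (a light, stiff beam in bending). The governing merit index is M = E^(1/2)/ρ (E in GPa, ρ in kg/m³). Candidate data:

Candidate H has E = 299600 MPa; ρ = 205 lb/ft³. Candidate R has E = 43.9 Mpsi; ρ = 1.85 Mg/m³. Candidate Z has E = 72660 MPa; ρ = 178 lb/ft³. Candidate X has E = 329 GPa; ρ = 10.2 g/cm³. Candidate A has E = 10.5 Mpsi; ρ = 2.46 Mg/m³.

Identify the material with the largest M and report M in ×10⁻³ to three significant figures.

candidate R, M = 9.40×10⁻³

Normalizing units and computing the index:
  candidate H: E = 299.6 GPa, ρ = 3284 kg/m³
  candidate R: E = 302.7 GPa, ρ = 1850 kg/m³
  candidate Z: E = 72.66 GPa, ρ = 2851 kg/m³
  candidate X: E = 329.0 GPa, ρ = 10200 kg/m³
  candidate A: E = 72.39 GPa, ρ = 2460 kg/m³
  candidate R: M = 9.40×10⁻³
  candidate H: M = 5.27×10⁻³
  candidate A: M = 3.46×10⁻³
  candidate Z: M = 2.99×10⁻³
  candidate X: M = 1.78×10⁻³
Highest index: candidate R.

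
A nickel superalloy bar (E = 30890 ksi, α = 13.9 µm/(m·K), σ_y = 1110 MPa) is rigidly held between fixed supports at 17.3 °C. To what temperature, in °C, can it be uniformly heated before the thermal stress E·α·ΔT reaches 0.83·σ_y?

329 °C

E = 30890 ksi = 213.0 GPa.
E·α·ΔT = 921.3 MPa ⇒ ΔT = 921.3 / (213.0×10³ × 13.9×10⁻⁶) = 311.2 K.
T = 17.3 + 311.2 = 328.5 °C.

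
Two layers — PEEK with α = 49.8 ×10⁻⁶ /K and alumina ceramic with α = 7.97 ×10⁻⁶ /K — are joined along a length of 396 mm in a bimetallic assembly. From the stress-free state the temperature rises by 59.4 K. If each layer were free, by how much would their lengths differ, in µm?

Δα = |49.8 − 7.97|×10⁻⁶/K = 41.8×10⁻⁶/K.
ΔL_mismatch = Δα·L·ΔT = 41.8×10⁻⁶ × 396.0 mm × 59.4 K = 984 µm.

984 µm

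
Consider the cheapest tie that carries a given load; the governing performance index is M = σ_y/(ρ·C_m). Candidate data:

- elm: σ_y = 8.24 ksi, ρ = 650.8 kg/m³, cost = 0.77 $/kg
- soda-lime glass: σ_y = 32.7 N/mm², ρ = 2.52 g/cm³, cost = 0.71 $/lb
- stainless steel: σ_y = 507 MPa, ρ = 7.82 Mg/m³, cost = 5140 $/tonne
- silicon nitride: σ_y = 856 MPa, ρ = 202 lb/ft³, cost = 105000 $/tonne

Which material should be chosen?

Putting every candidate on a common basis:
  elm: σ_y = 56.81 MPa, ρ = 650.8 kg/m³, cost = 0.7700 $/kg
  soda-lime glass: σ_y = 32.70 MPa, ρ = 2520 kg/m³, cost = 1.565 $/kg
  stainless steel: σ_y = 507.0 MPa, ρ = 7820 kg/m³, cost = 5.140 $/kg
  silicon nitride: σ_y = 856.0 MPa, ρ = 3236 kg/m³, cost = 105.0 $/kg
  elm: M = 113 kN·m per $
  stainless steel: M = 12.6 kN·m per $
  soda-lime glass: M = 8.29 kN·m per $
  silicon nitride: M = 2.52 kN·m per $
Highest index: elm.

elm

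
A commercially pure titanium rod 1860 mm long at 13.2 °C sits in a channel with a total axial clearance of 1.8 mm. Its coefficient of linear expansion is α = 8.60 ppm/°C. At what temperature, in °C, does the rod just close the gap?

α·L₀·ΔT = 1.8 mm ⇒ ΔT = 1.8 / (8.60×10⁻⁶ × 1860.0) = 112.5 K.
T = 13.2 + 112.5 = 125.7 °C.

126 °C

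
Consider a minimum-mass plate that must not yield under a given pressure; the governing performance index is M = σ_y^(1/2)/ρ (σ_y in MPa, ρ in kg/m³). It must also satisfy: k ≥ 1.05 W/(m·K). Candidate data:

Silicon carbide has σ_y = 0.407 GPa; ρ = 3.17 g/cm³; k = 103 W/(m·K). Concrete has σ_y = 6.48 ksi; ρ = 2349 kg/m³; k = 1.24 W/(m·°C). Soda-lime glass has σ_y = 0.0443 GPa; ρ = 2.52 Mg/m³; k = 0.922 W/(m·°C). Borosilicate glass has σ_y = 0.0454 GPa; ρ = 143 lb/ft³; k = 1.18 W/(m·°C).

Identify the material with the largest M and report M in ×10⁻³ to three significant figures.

silicon carbide, M = 6.36×10⁻³

Screen on constraints: k ≥ 1.05 W/(m·K). Survivors: silicon carbide, concrete, borosilicate glass.
In SI units:
  silicon carbide: σ_y = 407.0 MPa, ρ = 3170 kg/m³
  concrete: σ_y = 44.68 MPa, ρ = 2349 kg/m³
  borosilicate glass: σ_y = 45.40 MPa, ρ = 2291 kg/m³
  silicon carbide: M = 6.36×10⁻³
  borosilicate glass: M = 2.94×10⁻³
  concrete: M = 2.85×10⁻³
Silicon carbide has the largest M.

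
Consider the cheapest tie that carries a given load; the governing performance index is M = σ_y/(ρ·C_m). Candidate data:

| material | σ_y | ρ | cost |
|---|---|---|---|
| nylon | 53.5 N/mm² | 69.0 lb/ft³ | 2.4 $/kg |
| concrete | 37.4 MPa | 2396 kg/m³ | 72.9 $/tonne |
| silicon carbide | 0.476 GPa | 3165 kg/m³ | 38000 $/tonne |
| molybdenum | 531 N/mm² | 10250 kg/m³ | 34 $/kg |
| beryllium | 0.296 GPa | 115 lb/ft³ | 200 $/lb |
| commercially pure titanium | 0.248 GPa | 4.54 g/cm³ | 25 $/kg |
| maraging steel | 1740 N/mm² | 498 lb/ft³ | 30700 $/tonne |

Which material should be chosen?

In SI units:
  nylon: σ_y = 53.50 MPa, ρ = 1105 kg/m³, cost = 2.400 $/kg
  concrete: σ_y = 37.40 MPa, ρ = 2396 kg/m³, cost = 0.07290 $/kg
  silicon carbide: σ_y = 476.0 MPa, ρ = 3165 kg/m³, cost = 38.00 $/kg
  molybdenum: σ_y = 531.0 MPa, ρ = 10250 kg/m³, cost = 34.00 $/kg
  beryllium: σ_y = 296.0 MPa, ρ = 1842 kg/m³, cost = 440.9 $/kg
  commercially pure titanium: σ_y = 248.0 MPa, ρ = 4540 kg/m³, cost = 25.00 $/kg
  maraging steel: σ_y = 1740 MPa, ρ = 7977 kg/m³, cost = 30.70 $/kg
  concrete: M = 214 kN·m per $
  nylon: M = 20.2 kN·m per $
  maraging steel: M = 7.10 kN·m per $
  silicon carbide: M = 3.96 kN·m per $
  commercially pure titanium: M = 2.19 kN·m per $
  molybdenum: M = 1.52 kN·m per $
  beryllium: M = 0.364 kN·m per $
The maximum is for concrete.

concrete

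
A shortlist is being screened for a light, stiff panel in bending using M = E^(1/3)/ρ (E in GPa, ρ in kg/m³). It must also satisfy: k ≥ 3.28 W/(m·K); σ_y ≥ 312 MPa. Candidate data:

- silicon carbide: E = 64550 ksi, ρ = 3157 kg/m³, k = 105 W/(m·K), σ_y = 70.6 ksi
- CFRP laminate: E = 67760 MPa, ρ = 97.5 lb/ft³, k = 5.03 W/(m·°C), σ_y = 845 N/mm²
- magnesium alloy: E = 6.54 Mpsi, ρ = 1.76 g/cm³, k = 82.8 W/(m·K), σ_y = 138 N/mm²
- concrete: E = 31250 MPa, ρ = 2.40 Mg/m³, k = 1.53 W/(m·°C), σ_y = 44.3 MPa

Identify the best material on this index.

Screen on constraints: k ≥ 3.28 W/(m·K); σ_y ≥ 312 MPa. Survivors: silicon carbide, CFRP laminate.
Convert each candidate to consistent units, then evaluate M:
  silicon carbide: E = 445.1 GPa, ρ = 3157 kg/m³
  CFRP laminate: E = 67.76 GPa, ρ = 1562 kg/m³
  CFRP laminate: M = 2.61×10⁻³
  silicon carbide: M = 2.42×10⁻³
CFRP laminate has the largest M.

CFRP laminate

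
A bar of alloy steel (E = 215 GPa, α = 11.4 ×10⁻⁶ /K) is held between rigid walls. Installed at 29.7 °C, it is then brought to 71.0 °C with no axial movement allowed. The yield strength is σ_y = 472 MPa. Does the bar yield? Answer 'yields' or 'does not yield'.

ΔT = 41.30 K. Constrained thermal stress σ = E·α·ΔT = 215.0×10³ MPa × 11.4×10⁻⁶ × 41.30 = 101 MPa (compressive).
Compare to σ_y = 472 MPa: σ < σ_y, so it does not yield.

does not yield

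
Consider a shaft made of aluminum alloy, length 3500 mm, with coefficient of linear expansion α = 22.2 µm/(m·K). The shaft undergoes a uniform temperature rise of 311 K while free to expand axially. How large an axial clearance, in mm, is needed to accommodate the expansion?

ΔL = α·L₀·ΔT = 22.2×10⁻⁶ × 3500 mm × 311.0 K = 24.2 mm.

24.2 mm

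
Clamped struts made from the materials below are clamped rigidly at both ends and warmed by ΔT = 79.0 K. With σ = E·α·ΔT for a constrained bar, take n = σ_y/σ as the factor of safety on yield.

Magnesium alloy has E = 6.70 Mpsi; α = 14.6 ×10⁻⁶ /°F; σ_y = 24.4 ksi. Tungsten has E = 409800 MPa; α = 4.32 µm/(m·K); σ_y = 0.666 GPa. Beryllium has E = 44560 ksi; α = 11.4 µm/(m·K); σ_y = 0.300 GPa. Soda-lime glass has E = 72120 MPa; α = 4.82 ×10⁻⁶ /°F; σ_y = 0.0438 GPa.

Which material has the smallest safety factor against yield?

soda-lime glass

Converting E to GPa, α to ×10⁻⁶/K, σ_y to MPa, then σ and n for each:
  magnesium alloy: E = 46.19, α = 26.3, σ_y = 168.2 → σ = 95.9 MPa, n = 1.75
  tungsten: E = 409.8, α = 4.32, σ_y = 666.0 → σ = 140 MPa, n = 4.76
  beryllium: E = 307.2, α = 11.4, σ_y = 300.0 → σ = 277 MPa, n = 1.08
  soda-lime glass: E = 72.12, α = 8.68, σ_y = 43.80 → σ = 49.4 MPa, n = 0.886
Smallest n: soda-lime glass with n = 0.886.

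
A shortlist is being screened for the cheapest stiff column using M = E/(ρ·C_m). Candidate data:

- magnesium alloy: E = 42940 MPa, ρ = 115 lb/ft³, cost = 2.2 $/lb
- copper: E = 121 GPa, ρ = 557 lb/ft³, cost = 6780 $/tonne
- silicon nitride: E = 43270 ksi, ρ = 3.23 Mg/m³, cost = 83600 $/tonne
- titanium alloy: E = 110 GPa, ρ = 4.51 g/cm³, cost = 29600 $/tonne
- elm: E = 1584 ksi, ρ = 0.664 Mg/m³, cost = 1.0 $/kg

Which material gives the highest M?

In SI units:
  magnesium alloy: E = 42.94 GPa, ρ = 1842 kg/m³, cost = 4.850 $/kg
  copper: E = 121.0 GPa, ρ = 8922 kg/m³, cost = 6.780 $/kg
  silicon nitride: E = 298.3 GPa, ρ = 3230 kg/m³, cost = 83.60 $/kg
  titanium alloy: E = 110.0 GPa, ρ = 4510 kg/m³, cost = 29.60 $/kg
  elm: E = 10.92 GPa, ρ = 664.0 kg/m³, cost = 1.000 $/kg
  elm: M = 16.4 MN·m per $
  magnesium alloy: M = 4.81 MN·m per $
  copper: M = 2.00 MN·m per $
  silicon nitride: M = 1.10 MN·m per $
  titanium alloy: M = 0.824 MN·m per $
Elm ranks first.

elm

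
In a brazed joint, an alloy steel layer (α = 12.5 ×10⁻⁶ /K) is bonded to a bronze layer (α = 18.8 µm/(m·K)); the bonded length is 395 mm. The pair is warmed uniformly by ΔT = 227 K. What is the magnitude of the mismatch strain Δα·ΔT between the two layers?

1.43×10⁻³

Δα = |12.5 − 18.8|×10⁻⁶/K = 6.30×10⁻⁶/K.
Mismatch strain = Δα·ΔT = 6.30×10⁻⁶ × 227.0 = 1.43×10⁻³.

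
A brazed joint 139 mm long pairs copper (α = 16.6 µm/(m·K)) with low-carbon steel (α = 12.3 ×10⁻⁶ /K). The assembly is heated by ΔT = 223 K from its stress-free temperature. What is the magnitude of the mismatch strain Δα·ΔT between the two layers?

Δα = |16.6 − 12.3|×10⁻⁶/K = 4.30×10⁻⁶/K.
Mismatch strain = Δα·ΔT = 4.30×10⁻⁶ × 223.0 = 9.59×10⁻⁴.

9.59×10⁻⁴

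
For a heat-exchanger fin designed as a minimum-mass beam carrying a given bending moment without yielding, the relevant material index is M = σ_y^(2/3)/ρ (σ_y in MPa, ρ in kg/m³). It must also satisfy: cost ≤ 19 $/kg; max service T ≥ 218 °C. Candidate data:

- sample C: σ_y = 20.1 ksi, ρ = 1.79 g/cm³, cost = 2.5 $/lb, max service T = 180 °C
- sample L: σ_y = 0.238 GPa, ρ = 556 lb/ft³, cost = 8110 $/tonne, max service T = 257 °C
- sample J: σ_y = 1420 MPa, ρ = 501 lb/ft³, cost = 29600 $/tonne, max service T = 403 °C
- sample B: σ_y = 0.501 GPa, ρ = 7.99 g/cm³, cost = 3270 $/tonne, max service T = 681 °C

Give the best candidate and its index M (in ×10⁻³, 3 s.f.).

Screen on constraints: cost ≤ 19 $/kg; max service T ≥ 218 °C. Survivors: sample L, sample B.
After converting to SI:
  sample L: σ_y = 238.0 MPa, ρ = 8906 kg/m³
  sample B: σ_y = 501.0 MPa, ρ = 7990 kg/m³
  sample B: M = 7.89×10⁻³
  sample L: M = 4.31×10⁻³
The maximum is for sample B.

sample B, M = 7.89×10⁻³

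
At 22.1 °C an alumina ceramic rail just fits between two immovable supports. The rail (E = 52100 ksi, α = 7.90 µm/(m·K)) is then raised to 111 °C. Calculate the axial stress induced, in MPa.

E = 52100 ksi = 359.2 GPa.
ΔT = 88.90 K. Constrained thermal stress σ = E·α·ΔT = 359.2×10³ MPa × 7.90×10⁻⁶ × 88.90 = 252 MPa (compressive).

252 MPa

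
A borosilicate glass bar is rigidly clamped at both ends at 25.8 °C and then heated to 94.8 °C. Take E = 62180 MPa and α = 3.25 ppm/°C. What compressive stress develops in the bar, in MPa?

13.9 MPa

E = 62180 MPa = 62.18 GPa.
ΔT = 69.00 K. Constrained thermal stress σ = E·α·ΔT = 62.18×10³ MPa × 3.25×10⁻⁶ × 69.00 = 13.9 MPa (compressive).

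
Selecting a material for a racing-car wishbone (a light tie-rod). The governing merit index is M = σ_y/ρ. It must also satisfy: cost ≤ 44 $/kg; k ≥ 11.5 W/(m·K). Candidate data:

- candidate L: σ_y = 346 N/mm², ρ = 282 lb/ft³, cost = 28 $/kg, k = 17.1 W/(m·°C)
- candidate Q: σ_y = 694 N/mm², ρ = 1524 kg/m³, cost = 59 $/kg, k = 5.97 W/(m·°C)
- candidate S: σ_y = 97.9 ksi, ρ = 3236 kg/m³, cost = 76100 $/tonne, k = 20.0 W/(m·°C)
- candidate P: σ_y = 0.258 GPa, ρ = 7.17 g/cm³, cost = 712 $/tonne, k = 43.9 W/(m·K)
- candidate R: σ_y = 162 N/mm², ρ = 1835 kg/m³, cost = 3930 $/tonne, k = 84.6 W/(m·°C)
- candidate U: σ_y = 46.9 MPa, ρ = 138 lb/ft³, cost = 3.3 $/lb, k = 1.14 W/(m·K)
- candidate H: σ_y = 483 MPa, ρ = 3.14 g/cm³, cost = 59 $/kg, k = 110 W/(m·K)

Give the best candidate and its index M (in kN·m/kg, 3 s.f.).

Screen on constraints: cost ≤ 44 $/kg; k ≥ 11.5 W/(m·K). Survivors: candidate L, candidate P, candidate R.
After converting to SI:
  candidate L: σ_y = 346.0 MPa, ρ = 4517 kg/m³
  candidate P: σ_y = 258.0 MPa, ρ = 7170 kg/m³
  candidate R: σ_y = 162.0 MPa, ρ = 1835 kg/m³
  candidate R: M = 88.3 kN·m/kg
  candidate L: M = 76.6 kN·m/kg
  candidate P: M = 36.0 kN·m/kg
Candidate R ranks first.

candidate R, M = 88.3 kN·m/kg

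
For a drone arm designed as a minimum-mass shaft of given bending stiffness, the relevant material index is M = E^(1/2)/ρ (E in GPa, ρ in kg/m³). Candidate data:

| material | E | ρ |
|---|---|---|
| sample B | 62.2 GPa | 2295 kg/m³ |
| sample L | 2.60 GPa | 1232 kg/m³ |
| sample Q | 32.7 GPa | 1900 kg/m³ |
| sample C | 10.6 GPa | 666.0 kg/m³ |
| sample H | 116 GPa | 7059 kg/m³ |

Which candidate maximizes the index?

Per-candidate index values:
  sample C: M = 4.89×10⁻³
  sample B: M = 3.44×10⁻³
  sample Q: M = 3.01×10⁻³
  sample H: M = 1.53×10⁻³
  sample L: M = 1.31×10⁻³
Sample C ranks first.

sample C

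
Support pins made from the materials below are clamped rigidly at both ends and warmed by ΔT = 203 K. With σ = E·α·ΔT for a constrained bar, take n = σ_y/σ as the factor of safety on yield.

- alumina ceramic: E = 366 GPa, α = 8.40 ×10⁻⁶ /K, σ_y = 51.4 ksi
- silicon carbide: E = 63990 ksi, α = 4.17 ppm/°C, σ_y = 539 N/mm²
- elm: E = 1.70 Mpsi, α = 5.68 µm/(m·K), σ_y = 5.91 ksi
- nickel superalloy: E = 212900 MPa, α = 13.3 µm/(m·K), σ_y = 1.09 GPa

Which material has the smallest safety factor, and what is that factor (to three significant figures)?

With everything in SI (GPa, ×10⁻⁶/K, MPa):
  alumina ceramic: E = 366.0, α = 8.40, σ_y = 354.4 → σ = 624 MPa, n = 0.568
  silicon carbide: E = 441.2, α = 4.17, σ_y = 539.0 → σ = 373 MPa, n = 1.44
  elm: E = 11.72, α = 5.68, σ_y = 40.75 → σ = 13.5 MPa, n = 3.02
  nickel superalloy: E = 212.9, α = 13.3, σ_y = 1090 → σ = 575 MPa, n = 1.90
Smallest n: alumina ceramic with n = 0.568.

alumina ceramic, n = 0.568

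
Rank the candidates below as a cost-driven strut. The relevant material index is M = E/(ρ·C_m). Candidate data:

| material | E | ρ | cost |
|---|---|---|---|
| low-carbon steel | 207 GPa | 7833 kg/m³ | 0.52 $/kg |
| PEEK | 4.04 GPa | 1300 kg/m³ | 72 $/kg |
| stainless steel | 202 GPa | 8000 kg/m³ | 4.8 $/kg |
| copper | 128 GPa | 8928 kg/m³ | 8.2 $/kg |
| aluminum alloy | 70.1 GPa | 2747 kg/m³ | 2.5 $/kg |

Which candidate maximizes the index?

low-carbon steel

Per-candidate index values:
  low-carbon steel: M = 50.8 MN·m per $
  aluminum alloy: M = 10.2 MN·m per $
  stainless steel: M = 5.26 MN·m per $
  copper: M = 1.75 MN·m per $
  PEEK: M = 0.0432 MN·m per $
Low-carbon steel ranks first.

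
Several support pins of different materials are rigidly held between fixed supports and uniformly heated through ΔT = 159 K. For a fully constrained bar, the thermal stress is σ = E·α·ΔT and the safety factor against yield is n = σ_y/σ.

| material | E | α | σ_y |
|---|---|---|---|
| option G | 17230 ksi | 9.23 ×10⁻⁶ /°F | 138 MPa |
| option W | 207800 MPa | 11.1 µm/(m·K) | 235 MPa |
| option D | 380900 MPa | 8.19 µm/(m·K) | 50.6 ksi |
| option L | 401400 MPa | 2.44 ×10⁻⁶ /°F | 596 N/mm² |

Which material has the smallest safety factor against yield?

option G

In consistent units (E in GPa, α in ×10⁻⁶/K, σ_y in MPa):
  option G: E = 118.8, α = 16.6, σ_y = 138.0 → σ = 314 MPa, n = 0.440
  option W: E = 207.8, α = 11.1, σ_y = 235.0 → σ = 367 MPa, n = 0.641
  option D: E = 380.9, α = 8.19, σ_y = 348.9 → σ = 496 MPa, n = 0.703
  option L: E = 401.4, α = 4.39, σ_y = 596.0 → σ = 280 MPa, n = 2.13
The minimum is option G at n = 0.440.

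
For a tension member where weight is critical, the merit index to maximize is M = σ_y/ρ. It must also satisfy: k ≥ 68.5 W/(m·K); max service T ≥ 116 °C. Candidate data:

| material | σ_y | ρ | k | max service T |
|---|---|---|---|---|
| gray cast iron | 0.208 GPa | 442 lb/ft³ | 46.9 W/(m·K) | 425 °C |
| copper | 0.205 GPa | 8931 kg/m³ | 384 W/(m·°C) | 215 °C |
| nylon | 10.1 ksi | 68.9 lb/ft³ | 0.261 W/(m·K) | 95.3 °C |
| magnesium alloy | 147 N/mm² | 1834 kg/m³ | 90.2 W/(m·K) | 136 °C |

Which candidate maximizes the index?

magnesium alloy

Screen on constraints: k ≥ 68.5 W/(m·K); max service T ≥ 116 °C. Survivors: copper, magnesium alloy.
Convert each candidate to consistent units, then evaluate M:
  copper: σ_y = 205.0 MPa, ρ = 8931 kg/m³
  magnesium alloy: σ_y = 147.0 MPa, ρ = 1834 kg/m³
  magnesium alloy: M = 80.2 kN·m/kg
  copper: M = 23.0 kN·m/kg
Magnesium alloy ranks first.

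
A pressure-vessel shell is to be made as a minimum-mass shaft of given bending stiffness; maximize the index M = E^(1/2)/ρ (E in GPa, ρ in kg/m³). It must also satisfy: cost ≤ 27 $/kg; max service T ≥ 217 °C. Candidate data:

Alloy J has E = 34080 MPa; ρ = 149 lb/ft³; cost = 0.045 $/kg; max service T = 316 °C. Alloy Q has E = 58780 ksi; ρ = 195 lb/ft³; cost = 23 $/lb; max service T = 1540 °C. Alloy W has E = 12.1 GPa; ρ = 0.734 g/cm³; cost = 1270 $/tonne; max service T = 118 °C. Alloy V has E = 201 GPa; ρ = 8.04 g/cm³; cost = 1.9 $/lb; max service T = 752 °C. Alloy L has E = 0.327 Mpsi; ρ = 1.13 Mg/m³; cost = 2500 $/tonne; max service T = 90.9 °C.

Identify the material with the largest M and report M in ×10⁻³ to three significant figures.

alloy J, M = 2.45×10⁻³

Screen on constraints: cost ≤ 27 $/kg; max service T ≥ 217 °C. Survivors: alloy J, alloy V.
After converting to SI:
  alloy J: E = 34.08 GPa, ρ = 2387 kg/m³
  alloy V: E = 201.0 GPa, ρ = 8040 kg/m³
  alloy J: M = 2.45×10⁻³
  alloy V: M = 1.76×10⁻³
Highest index: alloy J.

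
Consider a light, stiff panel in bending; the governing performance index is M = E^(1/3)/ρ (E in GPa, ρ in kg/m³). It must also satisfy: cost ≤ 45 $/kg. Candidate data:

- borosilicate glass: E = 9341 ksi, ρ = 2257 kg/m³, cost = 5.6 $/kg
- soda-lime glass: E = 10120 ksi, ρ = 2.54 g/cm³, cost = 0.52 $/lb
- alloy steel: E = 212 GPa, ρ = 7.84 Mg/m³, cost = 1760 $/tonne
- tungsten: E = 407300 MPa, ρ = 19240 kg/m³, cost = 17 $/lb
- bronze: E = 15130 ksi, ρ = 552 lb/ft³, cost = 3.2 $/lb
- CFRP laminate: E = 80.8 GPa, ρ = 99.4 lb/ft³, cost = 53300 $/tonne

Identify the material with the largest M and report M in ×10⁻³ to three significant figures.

Screen on constraints: cost ≤ 45 $/kg. Survivors: borosilicate glass, soda-lime glass, alloy steel, tungsten, bronze.
Convert each candidate to consistent units, then evaluate M:
  borosilicate glass: E = 64.40 GPa, ρ = 2257 kg/m³
  soda-lime glass: E = 69.77 GPa, ρ = 2540 kg/m³
  alloy steel: E = 212.0 GPa, ρ = 7840 kg/m³
  tungsten: E = 407.3 GPa, ρ = 19240 kg/m³
  bronze: E = 104.3 GPa, ρ = 8842 kg/m³
  borosilicate glass: M = 1.78×10⁻³
  soda-lime glass: M = 1.62×10⁻³
  alloy steel: M = 0.761×10⁻³
  bronze: M = 0.532×10⁻³
  tungsten: M = 0.385×10⁻³
Borosilicate glass ranks first.

borosilicate glass, M = 1.78×10⁻³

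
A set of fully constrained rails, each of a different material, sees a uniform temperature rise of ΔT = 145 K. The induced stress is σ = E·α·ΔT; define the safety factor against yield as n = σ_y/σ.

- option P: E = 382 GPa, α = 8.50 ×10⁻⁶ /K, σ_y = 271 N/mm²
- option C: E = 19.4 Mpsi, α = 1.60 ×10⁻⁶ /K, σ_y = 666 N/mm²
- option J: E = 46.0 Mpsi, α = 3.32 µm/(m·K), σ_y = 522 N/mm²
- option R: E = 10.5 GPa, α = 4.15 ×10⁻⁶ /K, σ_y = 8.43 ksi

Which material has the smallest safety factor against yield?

option P

In consistent units (E in GPa, α in ×10⁻⁶/K, σ_y in MPa):
  option P: E = 382.0, α = 8.50, σ_y = 271.0 → σ = 471 MPa, n = 0.576
  option C: E = 133.8, α = 1.60, σ_y = 666.0 → σ = 31.0 MPa, n = 21.5
  option J: E = 317.2, α = 3.32, σ_y = 522.0 → σ = 153 MPa, n = 3.42
  option R: E = 10.50, α = 4.15, σ_y = 58.12 → σ = 6.32 MPa, n = 9.20
Smallest n: option P with n = 0.576.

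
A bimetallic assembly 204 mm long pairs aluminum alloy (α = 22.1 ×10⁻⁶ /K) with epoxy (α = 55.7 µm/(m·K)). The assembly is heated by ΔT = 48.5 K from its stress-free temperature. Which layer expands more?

epoxy

α(aluminum alloy) = 22.1×10⁻⁶/K vs α(epoxy) = 55.7×10⁻⁶/K.
Higher α expands more for the same ΔT: epoxy.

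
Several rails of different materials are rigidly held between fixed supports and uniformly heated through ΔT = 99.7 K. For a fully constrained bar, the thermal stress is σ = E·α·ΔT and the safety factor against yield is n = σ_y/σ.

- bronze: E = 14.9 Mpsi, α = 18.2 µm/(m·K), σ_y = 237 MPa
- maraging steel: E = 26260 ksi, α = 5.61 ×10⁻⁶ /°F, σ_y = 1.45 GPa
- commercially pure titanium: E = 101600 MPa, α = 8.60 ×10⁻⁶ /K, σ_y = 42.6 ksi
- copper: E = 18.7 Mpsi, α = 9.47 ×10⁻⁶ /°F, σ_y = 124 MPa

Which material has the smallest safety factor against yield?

copper

With everything in SI (GPa, ×10⁻⁶/K, MPa):
  bronze: E = 102.7, α = 18.2, σ_y = 237.0 → σ = 186 MPa, n = 1.27
  maraging steel: E = 181.1, α = 10.1, σ_y = 1450 → σ = 182 MPa, n = 7.95
  commercially pure titanium: E = 101.6, α = 8.60, σ_y = 293.7 → σ = 87.1 MPa, n = 3.37
  copper: E = 128.9, α = 17.0, σ_y = 124.0 → σ = 219 MPa, n = 0.566
The minimum is copper at n = 0.566.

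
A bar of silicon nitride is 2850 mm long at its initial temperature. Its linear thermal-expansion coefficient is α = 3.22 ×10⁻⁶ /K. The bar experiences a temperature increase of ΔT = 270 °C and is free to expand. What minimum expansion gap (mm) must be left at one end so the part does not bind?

2.48 mm

ΔL = α·L₀·ΔT = 3.22×10⁻⁶ × 2850 mm × 270.0 K = 2.48 mm.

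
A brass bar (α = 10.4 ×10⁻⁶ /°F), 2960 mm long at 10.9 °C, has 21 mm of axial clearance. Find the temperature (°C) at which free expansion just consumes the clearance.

390 °C

α = 10.4×10⁻⁶/°F × 9/5 = 18.7×10⁻⁶/K.
α·L₀·ΔT = 21.0 mm ⇒ ΔT = 21.0 / (18.7×10⁻⁶ × 2960.0) = 379.0 K.
T = 10.9 + 379.0 = 389.9 °C.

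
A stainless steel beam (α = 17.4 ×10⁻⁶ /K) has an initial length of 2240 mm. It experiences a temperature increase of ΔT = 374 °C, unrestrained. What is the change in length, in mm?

ΔL = α·L₀·ΔT = 17.4×10⁻⁶ × 2240 mm × 374.0 K = 14.6 mm.

14.6 mm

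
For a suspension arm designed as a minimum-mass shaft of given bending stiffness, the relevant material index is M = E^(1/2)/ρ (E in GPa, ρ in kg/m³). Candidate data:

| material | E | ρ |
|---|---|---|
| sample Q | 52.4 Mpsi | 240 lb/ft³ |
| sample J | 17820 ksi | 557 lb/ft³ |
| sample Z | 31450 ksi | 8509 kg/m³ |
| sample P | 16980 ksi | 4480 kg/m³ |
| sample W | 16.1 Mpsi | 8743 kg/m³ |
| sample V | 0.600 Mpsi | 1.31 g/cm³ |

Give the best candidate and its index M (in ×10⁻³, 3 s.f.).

After converting to SI:
  sample Q: E = 361.3 GPa, ρ = 3844 kg/m³
  sample J: E = 122.9 GPa, ρ = 8922 kg/m³
  sample Z: E = 216.8 GPa, ρ = 8509 kg/m³
  sample P: E = 117.1 GPa, ρ = 4480 kg/m³
  sample W: E = 111.0 GPa, ρ = 8743 kg/m³
  sample V: E = 4.137 GPa, ρ = 1310 kg/m³
  sample Q: M = 4.94×10⁻³
  sample P: M = 2.42×10⁻³
  sample Z: M = 1.73×10⁻³
  sample V: M = 1.55×10⁻³
  sample J: M = 1.24×10⁻³
  sample W: M = 1.21×10⁻³
Sample Q ranks first.

sample Q, M = 4.94×10⁻³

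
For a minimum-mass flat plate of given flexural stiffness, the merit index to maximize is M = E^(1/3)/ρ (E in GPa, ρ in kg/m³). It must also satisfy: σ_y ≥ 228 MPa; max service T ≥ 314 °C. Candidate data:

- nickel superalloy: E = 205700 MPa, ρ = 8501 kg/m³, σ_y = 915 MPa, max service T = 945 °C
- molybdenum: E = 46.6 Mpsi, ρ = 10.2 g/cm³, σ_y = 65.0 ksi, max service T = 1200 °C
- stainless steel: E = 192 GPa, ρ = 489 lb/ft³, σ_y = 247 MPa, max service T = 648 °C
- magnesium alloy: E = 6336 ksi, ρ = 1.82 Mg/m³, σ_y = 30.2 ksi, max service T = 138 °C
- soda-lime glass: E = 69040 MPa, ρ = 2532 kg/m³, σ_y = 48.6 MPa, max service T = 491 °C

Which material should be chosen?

stainless steel

Screen on constraints: σ_y ≥ 228 MPa; max service T ≥ 314 °C. Survivors: nickel superalloy, molybdenum, stainless steel.
Convert each candidate to consistent units, then evaluate M:
  nickel superalloy: E = 205.7 GPa, ρ = 8501 kg/m³
  molybdenum: E = 321.3 GPa, ρ = 10200 kg/m³
  stainless steel: E = 192.0 GPa, ρ = 7833 kg/m³
  stainless steel: M = 0.736×10⁻³
  nickel superalloy: M = 0.694×10⁻³
  molybdenum: M = 0.671×10⁻³
The maximum is for stainless steel.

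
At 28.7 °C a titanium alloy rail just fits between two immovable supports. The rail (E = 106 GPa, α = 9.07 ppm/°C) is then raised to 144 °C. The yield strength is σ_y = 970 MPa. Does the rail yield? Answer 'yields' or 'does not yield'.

ΔT = 115.3 K. Constrained thermal stress σ = E·α·ΔT = 106.0×10³ MPa × 9.07×10⁻⁶ × 115.3 = 111 MPa (compressive).
Compare to σ_y = 970 MPa: σ < σ_y, so it does not yield.

does not yield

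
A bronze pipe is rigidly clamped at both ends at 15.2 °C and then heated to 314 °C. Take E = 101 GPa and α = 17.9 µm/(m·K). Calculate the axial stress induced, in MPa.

ΔT = 298.8 K. Constrained thermal stress σ = E·α·ΔT = 101.0×10³ MPa × 17.9×10⁻⁶ × 298.8 = 540 MPa (compressive).

540 MPa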